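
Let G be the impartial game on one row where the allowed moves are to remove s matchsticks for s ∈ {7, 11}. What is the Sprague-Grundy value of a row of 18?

0

Build the Grundy sequence with g(k) = mex{g(k−s) : s ∈ {7, 11}, s ≤ k}:
k:     0  1  2  3  4  5  6  7  8  9 10 11 12 13 14 15 16 17 18
g(k):  0  0  0  0  0  0  0  1  1  1  1  1  1  1  2  2  2  2  0
So g(18) = 0.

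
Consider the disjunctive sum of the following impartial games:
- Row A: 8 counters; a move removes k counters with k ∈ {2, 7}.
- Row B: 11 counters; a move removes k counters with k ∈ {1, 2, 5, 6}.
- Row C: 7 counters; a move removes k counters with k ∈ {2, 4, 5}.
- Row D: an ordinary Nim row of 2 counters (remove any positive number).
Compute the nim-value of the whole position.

Grundy values for row A (subtraction set {2, 7}):
g(0) = mex{} = 0
g(1) = mex{} = 0
g(2) = mex{0} = 1
g(3) = mex{0} = 1
g(4) = mex{1} = 0
g(5) = mex{1} = 0
g(6) = mex{0} = 1
g(7) = mex{0} = 1
g(8) = mex{0,1} = 2
So g(8) = 2.
For row B, compute g(0), g(1), … with moves {1, 2, 5, 6}:
k:     0  1  2  3  4  5  6  7  8  9 10 11
g(k):  0  1  2  0  1  2  3  0  1  2  0  1
So g(11) = 1.
Build the Grundy sequence for row C with g(k) = mex{g(k−s) : s ∈ {2, 4, 5}, s ≤ k}:
g(0) = mex{} = 0
g(1) = mex{} = 0
g(2) = mex{0} = 1
g(3) = mex{0} = 1
g(4) = mex{0,1} = 2
g(5) = mex{0,1} = 2
g(6) = mex{0,1,2} = 3
g(7) = mex{1,2} = 0
So g(7) = 0.
Row D is a plain Nim row of size 2, so its Grundy value is 2.
By the Sprague-Grundy theorem, the Grundy value of a sum of independent games is the XOR of the component values.
Combined value = 2 XOR 1 XOR 0 XOR 2 = 1.

1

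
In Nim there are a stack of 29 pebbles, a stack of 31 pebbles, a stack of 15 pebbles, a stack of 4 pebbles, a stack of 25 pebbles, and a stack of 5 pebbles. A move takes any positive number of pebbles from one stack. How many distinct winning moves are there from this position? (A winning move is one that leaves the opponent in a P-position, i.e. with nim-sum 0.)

3

Nim-sum: 29 ^ 31 ^ 15 ^ 4 ^ 25 ^ 5 = 21.
The overall nim-sum is X = 21. A stack of size p has a winning move iff p XOR X < p (reduce it to p XOR X).
  29: 29 XOR 21 = 8 < 29 — winning move (to 8).
  31: 31 XOR 21 = 10 < 31 — winning move (to 10).
  15: 15 XOR 21 = 26 ≥ 15 — no move.
  4: 4 XOR 21 = 17 ≥ 4 — no move.
  25: 25 XOR 21 = 12 < 25 — winning move (to 12).
  5: 5 XOR 21 = 16 ≥ 5 — no move.
That gives 3 winning moves.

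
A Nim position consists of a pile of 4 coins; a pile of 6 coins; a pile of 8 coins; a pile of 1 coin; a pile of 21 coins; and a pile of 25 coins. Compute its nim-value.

Write each in binary and XOR column by column:
  00100  (4)
  00110  (6)
  01000  (8)
  00001  (1)
  10101  (21)
  11001  (25)
  -----
  00111  (7)

7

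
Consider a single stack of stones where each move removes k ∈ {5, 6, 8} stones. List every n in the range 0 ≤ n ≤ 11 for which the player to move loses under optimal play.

Compute g(0), g(1), … for moves {5, 6, 8}:
g(0) = mex{} = 0
g(1) = mex{} = 0
g(2) = mex{} = 0
g(3) = mex{} = 0
g(4) = mex{} = 0
g(5) = mex{0} = 1
g(6) = mex{0} = 1
g(7) = mex{0} = 1
g(8) = mex{0} = 1
g(9) = mex{0} = 1
g(10) = mex{0,1} = 2
g(11) = mex{0,1} = 2
The P-positions (g = 0) in 0..11 are 0, 1, 2, 3, 4.

0, 1, 2, 3, 4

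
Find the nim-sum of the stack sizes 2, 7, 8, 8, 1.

4

In binary:
  0010  (2)
  0111  (7)
  1000  (8)
  1000  (8)
  0001  (1)
  ----
  0100  (4)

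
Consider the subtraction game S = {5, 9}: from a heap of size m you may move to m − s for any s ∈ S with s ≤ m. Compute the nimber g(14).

0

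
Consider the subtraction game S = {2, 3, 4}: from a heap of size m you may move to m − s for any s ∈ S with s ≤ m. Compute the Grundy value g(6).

Grundy values for subtraction set {2, 3, 4}:
k:     0  1  2  3  4  5  6
g(k):  0  0  1  1  2  2  0
So g(6) = 0.

0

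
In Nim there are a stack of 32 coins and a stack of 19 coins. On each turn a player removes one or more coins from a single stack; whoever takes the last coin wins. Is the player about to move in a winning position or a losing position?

Winning position

Write each in binary and XOR column by column:
  100000  (32)
  010011  (19)
  ------
  110011  (51)
The nim-sum is 51 ≠ 0, so this is an N-position: the player to move can win.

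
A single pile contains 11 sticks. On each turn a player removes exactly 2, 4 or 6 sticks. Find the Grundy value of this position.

Grundy values for subtraction set {2, 4, 6}:
k:     0  1  2  3  4  5  6  7  8  9 10 11
g(k):  0  0  1  1  2  2  3  3  0  0  1  1
So g(11) = 1.

1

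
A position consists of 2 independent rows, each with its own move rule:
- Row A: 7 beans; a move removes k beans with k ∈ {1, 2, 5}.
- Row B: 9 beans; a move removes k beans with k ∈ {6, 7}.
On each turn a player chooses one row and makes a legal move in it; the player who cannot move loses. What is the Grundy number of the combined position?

For row A, compute g(0), g(1), … with moves {1, 2, 5}:
k:     0  1  2  3  4  5  6  7
g(k):  0  1  2  0  1  2  0  1
So g(7) = 1.
Grundy values for row B (subtraction set {6, 7}):
k:     0  1  2  3  4  5  6  7  8  9
g(k):  0  0  0  0  0  0  1  1  1  1
So g(9) = 1.
The value of a disjunctive sum is the nim-sum of the parts.
Combined value = 1 XOR 1 = 0.

0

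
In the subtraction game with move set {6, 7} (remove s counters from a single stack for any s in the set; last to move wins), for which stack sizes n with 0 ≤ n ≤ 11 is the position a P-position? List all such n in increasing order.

Compute g(0), g(1), … for moves {6, 7}:
g(0) = mex{} = 0
g(1) = mex{} = 0
g(2) = mex{} = 0
g(3) = mex{} = 0
g(4) = mex{} = 0
g(5) = mex{} = 0
g(6) = mex{0} = 1
g(7) = mex{0} = 1
g(8) = mex{0} = 1
g(9) = mex{0} = 1
g(10) = mex{0} = 1
g(11) = mex{0} = 1
The P-positions (g = 0) in 0..11 are 0, 1, 2, 3, 4, 5.

0, 1, 2, 3, 4, 5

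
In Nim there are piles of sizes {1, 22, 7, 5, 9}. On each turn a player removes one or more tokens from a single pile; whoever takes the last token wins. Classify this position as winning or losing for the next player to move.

Winning position

Nim-sum: 1 ⊕ 22 ⊕ 7 ⊕ 5 ⊕ 9 = 28.
The nim-sum is 28 ≠ 0, so this is an N-position: the player to move can win.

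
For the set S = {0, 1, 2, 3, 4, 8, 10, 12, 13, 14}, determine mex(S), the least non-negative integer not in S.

The values 0, 1, 2, 3, 4 are all present; 5 is the first non-negative integer missing from the set.

5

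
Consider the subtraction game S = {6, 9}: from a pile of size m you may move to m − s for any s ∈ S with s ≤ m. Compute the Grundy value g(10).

1

Compute g(0), g(1), … for moves {6, 9}:
k:     0  1  2  3  4  5  6  7  8  9 10
g(k):  0  0  0  0  0  0  1  1  1  1  1
So g(10) = 1.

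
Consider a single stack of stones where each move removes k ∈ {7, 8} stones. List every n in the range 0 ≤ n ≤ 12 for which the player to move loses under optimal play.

Compute g(0), g(1), … for moves {7, 8}:
g(0) = mex{} = 0
g(1) = mex{} = 0
g(2) = mex{} = 0
g(3) = mex{} = 0
g(4) = mex{} = 0
g(5) = mex{} = 0
g(6) = mex{} = 0
g(7) = mex{0} = 1
g(8) = mex{0} = 1
g(9) = mex{0} = 1
g(10) = mex{0} = 1
g(11) = mex{0} = 1
g(12) = mex{0} = 1
The P-positions (g = 0) in 0..12 are 0, 1, 2, 3, 4, 5, 6.

0, 1, 2, 3, 4, 5, 6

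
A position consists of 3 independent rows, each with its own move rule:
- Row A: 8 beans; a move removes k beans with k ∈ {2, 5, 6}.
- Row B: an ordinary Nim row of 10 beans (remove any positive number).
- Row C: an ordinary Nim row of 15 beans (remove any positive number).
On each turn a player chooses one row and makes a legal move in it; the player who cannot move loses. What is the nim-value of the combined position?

Build the Grundy sequence for row A with g(k) = mex{g(k−s) : s ∈ {2, 5, 6}, s ≤ k}:
k:     0  1  2  3  4  5  6  7  8
g(k):  0  0  1  1  0  2  1  3  0
So g(8) = 0.
Row B is a plain Nim row of size 10, so its Grundy value is 10.
Row C is a plain Nim row of size 15, so its Grundy value is 15.
The value of a disjunctive sum is the nim-sum of the parts.
Combined value = 0 XOR 10 XOR 15 = 5.

5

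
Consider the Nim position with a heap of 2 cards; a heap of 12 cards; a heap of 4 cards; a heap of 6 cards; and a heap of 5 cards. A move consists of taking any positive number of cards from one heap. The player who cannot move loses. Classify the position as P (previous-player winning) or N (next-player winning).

Compute the nim-sum pairwise:
2 XOR 12 = 14
14 XOR 4 = 10
10 XOR 6 = 12
12 XOR 5 = 9
The nim-sum is 9 ≠ 0, so this is an N-position: the player to move can win.

N-position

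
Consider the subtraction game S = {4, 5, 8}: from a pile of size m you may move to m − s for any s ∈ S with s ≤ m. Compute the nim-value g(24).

Build the Grundy sequence with g(k) = mex{g(k−s) : s ∈ {4, 5, 8}, s ≤ k}:
k:     0  1  2  3  4  5  6  7  8  9 10 11 12 13 14 15 16 17 18 19 20 21 22 23 24
g(k):  0  0  0  0  1  1  1  1  2  2  2  2  0  0  0  0  1  1  1  1  2  2  2  2  0
So g(24) = 0.

0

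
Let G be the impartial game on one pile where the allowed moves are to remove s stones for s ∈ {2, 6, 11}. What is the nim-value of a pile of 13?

0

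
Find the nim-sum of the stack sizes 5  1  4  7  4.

3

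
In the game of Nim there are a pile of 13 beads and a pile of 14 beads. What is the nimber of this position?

Compute the nim-sum pairwise:
13 XOR 14 = 3

3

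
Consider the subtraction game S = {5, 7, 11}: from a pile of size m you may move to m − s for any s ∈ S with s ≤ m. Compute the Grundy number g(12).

Grundy values for subtraction set {5, 7, 11}:
g(0) = mex{} = 0
g(1) = mex{} = 0
g(2) = mex{} = 0
g(3) = mex{} = 0
g(4) = mex{} = 0
g(5) = mex{0} = 1
g(6) = mex{0} = 1
g(7) = mex{0} = 1
g(8) = mex{0} = 1
g(9) = mex{0} = 1
g(10) = mex{0,1} = 2
g(11) = mex{0,1} = 2
g(12) = mex{0,1} = 2
So g(12) = 2.

2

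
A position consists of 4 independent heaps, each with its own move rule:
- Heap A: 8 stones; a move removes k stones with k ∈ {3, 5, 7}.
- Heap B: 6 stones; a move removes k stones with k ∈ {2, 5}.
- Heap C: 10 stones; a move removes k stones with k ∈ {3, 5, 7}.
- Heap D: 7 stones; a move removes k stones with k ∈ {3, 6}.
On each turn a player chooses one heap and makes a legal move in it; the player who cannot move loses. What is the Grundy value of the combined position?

Build the Grundy sequence for heap A with g(k) = mex{g(k−s) : s ∈ {3, 5, 7}, s ≤ k}:
g(0) = mex{} = 0
g(1) = mex{} = 0
g(2) = mex{} = 0
g(3) = mex{0} = 1
g(4) = mex{0} = 1
g(5) = mex{0} = 1
g(6) = mex{0,1} = 2
g(7) = mex{0,1} = 2
g(8) = mex{0,1} = 2
So g(8) = 2.
For heap B, compute g(0), g(1), … with moves {2, 5}:
g(0) = mex{} = 0
g(1) = mex{} = 0
g(2) = mex{0} = 1
g(3) = mex{0} = 1
g(4) = mex{1} = 0
g(5) = mex{0,1} = 2
g(6) = mex{0} = 1
So g(6) = 1.
Build the Grundy sequence for heap C with g(k) = mex{g(k−s) : s ∈ {3, 5, 7}, s ≤ k}:
g(0) = mex{} = 0
g(1) = mex{} = 0
g(2) = mex{} = 0
g(3) = mex{0} = 1
g(4) = mex{0} = 1
g(5) = mex{0} = 1
g(6) = mex{0,1} = 2
g(7) = mex{0,1} = 2
g(8) = mex{0,1} = 2
g(9) = mex{0,1,2} = 3
g(10) = mex{1,2} = 0
So g(10) = 0.
For heap D, compute g(0), g(1), … with moves {3, 6}:
k:     0  1  2  3  4  5  6  7
g(k):  0  0  0  1  1  1  2  2
So g(7) = 2.
By the Sprague-Grundy theorem, the Grundy value of a sum of independent games is the XOR of the component values.
Combined value = 2 XOR 1 XOR 0 XOR 2 = 1.

1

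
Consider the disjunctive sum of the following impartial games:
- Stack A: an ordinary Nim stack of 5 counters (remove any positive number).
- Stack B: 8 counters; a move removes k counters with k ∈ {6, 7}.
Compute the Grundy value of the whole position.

4

Stack A is a plain Nim stack of size 5, so its Grundy value is 5.
Build the Grundy sequence for stack B with g(k) = mex{g(k−s) : s ∈ {6, 7}, s ≤ k}:
g(0) = mex{} = 0
g(1) = mex{} = 0
g(2) = mex{} = 0
g(3) = mex{} = 0
g(4) = mex{} = 0
g(5) = mex{} = 0
g(6) = mex{0} = 1
g(7) = mex{0} = 1
g(8) = mex{0} = 1
So g(8) = 1.
The value of a disjunctive sum is the nim-sum of the parts.
Combined value = 5 ⊕ 1 = 4.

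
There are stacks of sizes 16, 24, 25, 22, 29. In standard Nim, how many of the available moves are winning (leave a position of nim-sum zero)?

Compute the nim-sum pairwise:
16 ^ 24 = 8
8 ^ 25 = 17
17 ^ 22 = 7
7 ^ 29 = 26
The overall nim-sum is X = 26. A stack of size p has a winning move iff p XOR X < p (reduce it to p XOR X).
  16: 16 XOR 26 = 10 < 16 — winning move (to 10).
  24: 24 XOR 26 = 2 < 24 — winning move (to 2).
  25: 25 XOR 26 = 3 < 25 — winning move (to 3).
  22: 22 XOR 26 = 12 < 22 — winning move (to 12).
  29: 29 XOR 26 = 7 < 29 — winning move (to 7).
That gives 5 winning moves.

5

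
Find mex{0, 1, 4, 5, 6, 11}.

The values 0, 1 are all present; 2 is the first non-negative integer missing from the set.

2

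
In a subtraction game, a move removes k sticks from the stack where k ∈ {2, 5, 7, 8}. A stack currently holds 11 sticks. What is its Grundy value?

3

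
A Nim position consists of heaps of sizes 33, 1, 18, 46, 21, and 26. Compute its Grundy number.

19

Nim-sum: 33 ⊕ 1 ⊕ 18 ⊕ 46 ⊕ 21 ⊕ 26 = 19.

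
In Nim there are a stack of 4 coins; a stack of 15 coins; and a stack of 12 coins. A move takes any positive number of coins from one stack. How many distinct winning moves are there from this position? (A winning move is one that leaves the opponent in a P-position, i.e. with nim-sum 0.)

3

Compute the nim-sum pairwise:
4 XOR 15 = 11
11 XOR 12 = 7
The overall nim-sum is X = 7. A stack of size p has a winning move iff p XOR X < p (reduce it to p XOR X).
  4: 4 XOR 7 = 3 < 4 — winning move (to 3).
  15: 15 XOR 7 = 8 < 15 — winning move (to 8).
  12: 12 XOR 7 = 11 < 12 — winning move (to 11).
That gives 3 winning moves.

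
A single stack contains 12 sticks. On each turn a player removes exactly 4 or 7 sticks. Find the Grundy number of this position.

Grundy values for subtraction set {4, 7}:
g(0) = mex{} = 0
g(1) = mex{} = 0
g(2) = mex{} = 0
g(3) = mex{} = 0
g(4) = mex{0} = 1
g(5) = mex{0} = 1
g(6) = mex{0} = 1
g(7) = mex{0} = 1
g(8) = mex{0,1} = 2
g(9) = mex{0,1} = 2
g(10) = mex{0,1} = 2
g(11) = mex{1} = 0
g(12) = mex{1,2} = 0
So g(12) = 0.

0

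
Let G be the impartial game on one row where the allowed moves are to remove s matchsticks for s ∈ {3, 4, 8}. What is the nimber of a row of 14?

0

Build the Grundy sequence with g(k) = mex{g(k−s) : s ∈ {3, 4, 8}, s ≤ k}:
k:     0  1  2  3  4  5  6  7  8  9 10 11 12 13 14
g(k):  0  0  0  1  1  1  2  0  2  3  1  3  0  0  0
So g(14) = 0.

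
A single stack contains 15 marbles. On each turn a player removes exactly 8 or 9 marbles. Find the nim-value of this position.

Grundy values for subtraction set {8, 9}:
k:     0  1  2  3  4  5  6  7  8  9 10 11 12 13 14 15
g(k):  0  0  0  0  0  0  0  0  1  1  1  1  1  1  1  1
So g(15) = 1.

1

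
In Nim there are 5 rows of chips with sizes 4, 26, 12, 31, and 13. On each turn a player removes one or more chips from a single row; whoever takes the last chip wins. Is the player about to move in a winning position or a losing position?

Compute the nim-sum pairwise:
4 ⊕ 26 = 30
30 ⊕ 12 = 18
18 ⊕ 31 = 13
13 ⊕ 13 = 0
The nim-sum is 0, so this is a P-position: the player to move is in a losing position under optimal play.

Losing position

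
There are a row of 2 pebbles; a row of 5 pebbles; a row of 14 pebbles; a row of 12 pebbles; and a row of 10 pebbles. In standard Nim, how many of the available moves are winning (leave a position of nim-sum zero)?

3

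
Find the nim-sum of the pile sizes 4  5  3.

Nim-sum: 4 XOR 5 XOR 3 = 2.

2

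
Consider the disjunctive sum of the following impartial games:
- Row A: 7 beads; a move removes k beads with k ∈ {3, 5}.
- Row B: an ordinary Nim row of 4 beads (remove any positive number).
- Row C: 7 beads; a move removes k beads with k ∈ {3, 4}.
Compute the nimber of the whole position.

Build the Grundy sequence for row A with g(k) = mex{g(k−s) : s ∈ {3, 5}, s ≤ k}:
g(0) = mex{} = 0
g(1) = mex{} = 0
g(2) = mex{} = 0
g(3) = mex{0} = 1
g(4) = mex{0} = 1
g(5) = mex{0} = 1
g(6) = mex{0,1} = 2
g(7) = mex{0,1} = 2
So g(7) = 2.
Row B is a plain Nim row of size 4, so its Grundy value is 4.
For row C, compute g(0), g(1), … with moves {3, 4}:
k:     0  1  2  3  4  5  6  7
g(k):  0  0  0  1  1  1  2  0
So g(7) = 0.
The value of a disjunctive sum is the nim-sum of the parts.
Combined value = 2 XOR 4 XOR 0 = 6.

6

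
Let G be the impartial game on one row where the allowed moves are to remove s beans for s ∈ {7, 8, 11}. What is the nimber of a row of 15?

2

Compute g(0), g(1), … for moves {7, 8, 11}:
k:     0  1  2  3  4  5  6  7  8  9 10 11 12 13 14 15
g(k):  0  0  0  0  0  0  0  1  1  1  1  1  1  1  2  2
So g(15) = 2.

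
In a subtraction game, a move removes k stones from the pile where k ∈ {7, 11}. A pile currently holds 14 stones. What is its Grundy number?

2

Grundy values for subtraction set {7, 11}:
g(0) = mex{} = 0
g(1) = mex{} = 0
g(2) = mex{} = 0
g(3) = mex{} = 0
g(4) = mex{} = 0
g(5) = mex{} = 0
g(6) = mex{} = 0
g(7) = mex{0} = 1
g(8) = mex{0} = 1
g(9) = mex{0} = 1
g(10) = mex{0} = 1
g(11) = mex{0} = 1
g(12) = mex{0} = 1
g(13) = mex{0} = 1
g(14) = mex{0,1} = 2
So g(14) = 2.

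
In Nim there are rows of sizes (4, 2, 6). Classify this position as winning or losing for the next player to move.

Losing position

Compute the nim-sum pairwise:
4 XOR 2 = 6
6 XOR 6 = 0
The nim-sum is 0, so this is a P-position: the player to move is in a losing position under optimal play.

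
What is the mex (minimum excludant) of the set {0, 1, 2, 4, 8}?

The values 0, 1, 2 are all present; 3 is the first non-negative integer missing from the set.

3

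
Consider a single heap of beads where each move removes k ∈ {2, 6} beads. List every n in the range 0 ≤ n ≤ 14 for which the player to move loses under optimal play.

0, 1, 4, 5, 8, 9, 12, 13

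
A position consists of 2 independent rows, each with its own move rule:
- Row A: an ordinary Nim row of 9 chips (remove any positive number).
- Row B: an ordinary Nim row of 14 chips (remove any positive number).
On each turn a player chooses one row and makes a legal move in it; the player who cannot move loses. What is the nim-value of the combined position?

7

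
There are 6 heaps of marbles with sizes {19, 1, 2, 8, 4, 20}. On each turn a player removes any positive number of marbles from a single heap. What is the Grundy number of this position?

8

Compute the nim-sum pairwise:
19 XOR 1 = 18
18 XOR 2 = 16
16 XOR 8 = 24
24 XOR 4 = 28
28 XOR 20 = 8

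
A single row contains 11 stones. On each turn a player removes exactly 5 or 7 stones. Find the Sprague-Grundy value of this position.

Grundy values for subtraction set {5, 7}:
k:     0  1  2  3  4  5  6  7  8  9 10 11
g(k):  0  0  0  0  0  1  1  1  1  1  2  2
So g(11) = 2.

2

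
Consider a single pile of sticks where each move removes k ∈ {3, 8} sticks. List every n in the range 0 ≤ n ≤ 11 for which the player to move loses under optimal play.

Build the Grundy sequence with g(k) = mex{g(k−s) : s ∈ {3, 8}, s ≤ k}:
g(0) = mex{} = 0
g(1) = mex{} = 0
g(2) = mex{} = 0
g(3) = mex{0} = 1
g(4) = mex{0} = 1
g(5) = mex{0} = 1
g(6) = mex{1} = 0
g(7) = mex{1} = 0
g(8) = mex{0,1} = 2
g(9) = mex{0} = 1
g(10) = mex{0} = 1
g(11) = mex{1,2} = 0
The P-positions (g = 0) in 0..11 are 0, 1, 2, 6, 7, 11.

0, 1, 2, 6, 7, 11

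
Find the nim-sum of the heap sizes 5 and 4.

Compute the nim-sum pairwise:
5 ⊕ 4 = 1

1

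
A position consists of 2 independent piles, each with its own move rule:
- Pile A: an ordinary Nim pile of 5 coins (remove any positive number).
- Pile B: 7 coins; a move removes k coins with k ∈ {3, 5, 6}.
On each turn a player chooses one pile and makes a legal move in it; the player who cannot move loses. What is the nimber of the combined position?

Pile A is a plain Nim pile of size 5, so its Grundy value is 5.
Build the Grundy sequence for pile B with g(k) = mex{g(k−s) : s ∈ {3, 5, 6}, s ≤ k}:
g(0) = mex{} = 0
g(1) = mex{} = 0
g(2) = mex{} = 0
g(3) = mex{0} = 1
g(4) = mex{0} = 1
g(5) = mex{0} = 1
g(6) = mex{0,1} = 2
g(7) = mex{0,1} = 2
So g(7) = 2.
The value of a disjunctive sum is the nim-sum of the parts.
Combined value = 5 XOR 2 = 7.

7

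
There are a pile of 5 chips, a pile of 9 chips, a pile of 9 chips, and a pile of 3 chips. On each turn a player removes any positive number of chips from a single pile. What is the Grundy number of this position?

6

Bitwise XOR of the heap sizes:
  0101  (5)
  1001  (9)
  1001  (9)
  0011  (3)
  ----
  0110  (6)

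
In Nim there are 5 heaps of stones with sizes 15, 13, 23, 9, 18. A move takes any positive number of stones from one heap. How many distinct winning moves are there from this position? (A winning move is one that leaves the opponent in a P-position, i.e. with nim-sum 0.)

3

Nim-sum: 15 XOR 13 XOR 23 XOR 9 XOR 18 = 14.
The overall nim-sum is X = 14. A heap of size p has a winning move iff p XOR X < p (reduce it to p XOR X).
  15: 15 XOR 14 = 1 < 15 — winning move (to 1).
  13: 13 XOR 14 = 3 < 13 — winning move (to 3).
  23: 23 XOR 14 = 25 ≥ 23 — no move.
  9: 9 XOR 14 = 7 < 9 — winning move (to 7).
  18: 18 XOR 14 = 28 ≥ 18 — no move.
That gives 3 winning moves.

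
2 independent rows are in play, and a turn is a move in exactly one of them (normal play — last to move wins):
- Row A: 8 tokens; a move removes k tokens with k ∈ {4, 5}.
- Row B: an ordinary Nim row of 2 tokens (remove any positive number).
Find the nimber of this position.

0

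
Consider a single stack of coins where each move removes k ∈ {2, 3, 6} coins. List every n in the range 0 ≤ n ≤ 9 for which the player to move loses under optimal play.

0, 1, 5, 9

Grundy values for subtraction set {2, 3, 6}:
g(0) = mex{} = 0
g(1) = mex{} = 0
g(2) = mex{0} = 1
g(3) = mex{0} = 1
g(4) = mex{0,1} = 2
g(5) = mex{1} = 0
g(6) = mex{0,1,2} = 3
g(7) = mex{0,2} = 1
g(8) = mex{0,1,3} = 2
g(9) = mex{1,3} = 0
The P-positions (g = 0) in 0..9 are 0, 1, 5, 9.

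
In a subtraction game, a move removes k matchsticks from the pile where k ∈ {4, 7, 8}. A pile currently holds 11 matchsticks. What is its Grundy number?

Build the Grundy sequence with g(k) = mex{g(k−s) : s ∈ {4, 7, 8}, s ≤ k}:
g(0) = mex{} = 0
g(1) = mex{} = 0
g(2) = mex{} = 0
g(3) = mex{} = 0
g(4) = mex{0} = 1
g(5) = mex{0} = 1
g(6) = mex{0} = 1
g(7) = mex{0} = 1
g(8) = mex{0,1} = 2
g(9) = mex{0,1} = 2
g(10) = mex{0,1} = 2
g(11) = mex{0,1} = 2
So g(11) = 2.

2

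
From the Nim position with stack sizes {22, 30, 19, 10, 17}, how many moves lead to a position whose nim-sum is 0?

0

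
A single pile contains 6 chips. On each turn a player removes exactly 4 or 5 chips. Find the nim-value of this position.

1

Grundy values for subtraction set {4, 5}:
k:     0  1  2  3  4  5  6
g(k):  0  0  0  0  1  1  1
So g(6) = 1.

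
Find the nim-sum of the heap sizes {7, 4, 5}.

Compute the nim-sum pairwise:
7 ^ 4 = 3
3 ^ 5 = 6

6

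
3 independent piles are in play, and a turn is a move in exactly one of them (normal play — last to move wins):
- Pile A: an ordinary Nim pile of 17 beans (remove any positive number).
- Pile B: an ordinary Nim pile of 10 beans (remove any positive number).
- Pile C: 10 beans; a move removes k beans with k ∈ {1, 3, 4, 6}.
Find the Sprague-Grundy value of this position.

Pile A is a plain Nim pile of size 17, so its Grundy value is 17.
Pile B is a plain Nim pile of size 10, so its Grundy value is 10.
For pile C, compute g(0), g(1), … with moves {1, 3, 4, 6}:
k:     0  1  2  3  4  5  6  7  8  9 10
g(k):  0  1  0  1  2  3  2  0  1  0  1
So g(10) = 1.
The value of a disjunctive sum is the nim-sum of the parts.
Combined value = 17 ⊕ 10 ⊕ 1 = 26.

26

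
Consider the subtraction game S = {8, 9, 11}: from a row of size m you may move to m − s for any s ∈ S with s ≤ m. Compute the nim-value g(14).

Build the Grundy sequence with g(k) = mex{g(k−s) : s ∈ {8, 9, 11}, s ≤ k}:
k:     0  1  2  3  4  5  6  7  8  9 10 11 12 13 14
g(k):  0  0  0  0  0  0  0  0  1  1  1  1  1  1  1
So g(14) = 1.

1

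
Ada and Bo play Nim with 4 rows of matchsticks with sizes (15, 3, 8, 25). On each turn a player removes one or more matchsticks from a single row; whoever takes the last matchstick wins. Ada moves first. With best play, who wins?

Ada wins

Nim-sum: 15 XOR 3 XOR 8 XOR 25 = 29.
The nim-sum is 29 ≠ 0, so this is an N-position: the player to move can win; Ada has a winning move.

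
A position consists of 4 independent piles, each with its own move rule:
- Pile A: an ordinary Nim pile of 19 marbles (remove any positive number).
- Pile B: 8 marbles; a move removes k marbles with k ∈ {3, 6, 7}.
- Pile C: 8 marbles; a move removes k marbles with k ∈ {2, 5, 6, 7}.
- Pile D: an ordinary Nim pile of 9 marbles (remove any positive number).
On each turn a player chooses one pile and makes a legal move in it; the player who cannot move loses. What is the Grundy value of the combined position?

26

Pile A is a plain Nim pile of size 19, so its Grundy value is 19.
Build the Grundy sequence for pile B with g(k) = mex{g(k−s) : s ∈ {3, 6, 7}, s ≤ k}:
g(0) = mex{} = 0
g(1) = mex{} = 0
g(2) = mex{} = 0
g(3) = mex{0} = 1
g(4) = mex{0} = 1
g(5) = mex{0} = 1
g(6) = mex{0,1} = 2
g(7) = mex{0,1} = 2
g(8) = mex{0,1} = 2
So g(8) = 2.
Build the Grundy sequence for pile C with g(k) = mex{g(k−s) : s ∈ {2, 5, 6, 7}, s ≤ k}:
g(0) = mex{} = 0
g(1) = mex{} = 0
g(2) = mex{0} = 1
g(3) = mex{0} = 1
g(4) = mex{1} = 0
g(5) = mex{0,1} = 2
g(6) = mex{0} = 1
g(7) = mex{0,1,2} = 3
g(8) = mex{0,1} = 2
So g(8) = 2.
Pile D is a plain Nim pile of size 9, so its Grundy value is 9.
The value of a disjunctive sum is the nim-sum of the parts.
Combined value = 19 XOR 2 XOR 2 XOR 9 = 26.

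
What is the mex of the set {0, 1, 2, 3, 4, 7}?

The values 0, 1, 2, 3, 4 are all present; 5 is the first non-negative integer missing from the set.

5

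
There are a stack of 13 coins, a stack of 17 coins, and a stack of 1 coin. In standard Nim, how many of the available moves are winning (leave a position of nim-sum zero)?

1

Compute the nim-sum pairwise:
13 ⊕ 17 = 28
28 ⊕ 1 = 29
The overall nim-sum is X = 29. A stack of size p has a winning move iff p XOR X < p (reduce it to p XOR X).
  13: 13 XOR 29 = 16 ≥ 13 — no move.
  17: 17 XOR 29 = 12 < 17 — winning move (to 12).
  1: 1 XOR 29 = 28 ≥ 1 — no move.
That gives 1 winning move.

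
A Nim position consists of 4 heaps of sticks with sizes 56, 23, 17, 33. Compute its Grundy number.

Bitwise XOR of the heap sizes:
  111000  (56)
  010111  (23)
  010001  (17)
  100001  (33)
  ------
  011111  (31)

31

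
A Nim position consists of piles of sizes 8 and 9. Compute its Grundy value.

Bitwise XOR of the heap sizes:
  1000  (8)
  1001  (9)
  ----
  0001  (1)

1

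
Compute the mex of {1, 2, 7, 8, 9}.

0 is not in the set, so the mex is 0.

0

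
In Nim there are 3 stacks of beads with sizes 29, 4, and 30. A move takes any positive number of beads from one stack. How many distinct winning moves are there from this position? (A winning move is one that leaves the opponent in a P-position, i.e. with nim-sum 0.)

3

In binary:
  11101  (29)
  00100  (4)
  11110  (30)
  -----
  00111  (7)
The overall nim-sum is X = 7. A stack of size p has a winning move iff p XOR X < p (reduce it to p XOR X).
  29: 29 XOR 7 = 26 < 29 — winning move (to 26).
  4: 4 XOR 7 = 3 < 4 — winning move (to 3).
  30: 30 XOR 7 = 25 < 30 — winning move (to 25).
That gives 3 winning moves.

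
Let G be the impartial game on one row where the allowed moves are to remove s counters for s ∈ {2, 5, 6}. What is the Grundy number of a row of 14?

1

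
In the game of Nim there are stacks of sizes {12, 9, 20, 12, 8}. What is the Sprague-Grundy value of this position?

21

Nim-sum: 12 ^ 9 ^ 20 ^ 12 ^ 8 = 21.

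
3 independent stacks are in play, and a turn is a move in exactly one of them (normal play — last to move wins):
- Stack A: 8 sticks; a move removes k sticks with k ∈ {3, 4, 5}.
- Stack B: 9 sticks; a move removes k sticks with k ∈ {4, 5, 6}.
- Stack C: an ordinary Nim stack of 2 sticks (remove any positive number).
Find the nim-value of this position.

Build the Grundy sequence for stack A with g(k) = mex{g(k−s) : s ∈ {3, 4, 5}, s ≤ k}:
g(0) = mex{} = 0
g(1) = mex{} = 0
g(2) = mex{} = 0
g(3) = mex{0} = 1
g(4) = mex{0} = 1
g(5) = mex{0} = 1
g(6) = mex{0,1} = 2
g(7) = mex{0,1} = 2
g(8) = mex{1} = 0
So g(8) = 0.
Build the Grundy sequence for stack B with g(k) = mex{g(k−s) : s ∈ {4, 5, 6}, s ≤ k}:
g(0) = mex{} = 0
g(1) = mex{} = 0
g(2) = mex{} = 0
g(3) = mex{} = 0
g(4) = mex{0} = 1
g(5) = mex{0} = 1
g(6) = mex{0} = 1
g(7) = mex{0} = 1
g(8) = mex{0,1} = 2
g(9) = mex{0,1} = 2
So g(9) = 2.
Stack C is a plain Nim stack of size 2, so its Grundy value is 2.
The value of a disjunctive sum is the nim-sum of the parts.
Combined value = 0 XOR 2 XOR 2 = 0.

0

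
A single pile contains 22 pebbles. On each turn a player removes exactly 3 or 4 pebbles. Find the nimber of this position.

0

Build the Grundy sequence with g(k) = mex{g(k−s) : s ∈ {3, 4}, s ≤ k}:
k:     0  1  2  3  4  5  6  7  8  9 10 11 12 13 14 15 16 17 18 19 20 21 22
g(k):  0  0  0  1  1  1  2  0  0  0  1  1  1  2  0  0  0  1  1  1  2  0  0
So g(22) = 0.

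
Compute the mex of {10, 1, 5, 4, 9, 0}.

The values 0, 1 are all present; 2 is the first non-negative integer missing from the set.

2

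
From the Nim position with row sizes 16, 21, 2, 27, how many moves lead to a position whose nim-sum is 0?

Compute the nim-sum pairwise:
16 XOR 21 = 5
5 XOR 2 = 7
7 XOR 27 = 28
The overall nim-sum is X = 28. A row of size p has a winning move iff p XOR X < p (reduce it to p XOR X).
  16: 16 XOR 28 = 12 < 16 — winning move (to 12).
  21: 21 XOR 28 = 9 < 21 — winning move (to 9).
  2: 2 XOR 28 = 30 ≥ 2 — no move.
  27: 27 XOR 28 = 7 < 27 — winning move (to 7).
That gives 3 winning moves.

3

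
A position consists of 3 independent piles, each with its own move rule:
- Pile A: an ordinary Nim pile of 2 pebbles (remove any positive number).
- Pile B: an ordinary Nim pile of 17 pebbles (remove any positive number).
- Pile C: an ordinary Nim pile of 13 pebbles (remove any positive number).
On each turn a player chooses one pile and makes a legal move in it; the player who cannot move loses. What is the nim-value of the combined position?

30

Pile A is a plain Nim pile of size 2, so its Grundy value is 2.
Pile B is a plain Nim pile of size 17, so its Grundy value is 17.
Pile C is a plain Nim pile of size 13, so its Grundy value is 13.
The value of a disjunctive sum is the nim-sum of the parts.
Combined value = 2 ⊕ 17 ⊕ 13 = 30.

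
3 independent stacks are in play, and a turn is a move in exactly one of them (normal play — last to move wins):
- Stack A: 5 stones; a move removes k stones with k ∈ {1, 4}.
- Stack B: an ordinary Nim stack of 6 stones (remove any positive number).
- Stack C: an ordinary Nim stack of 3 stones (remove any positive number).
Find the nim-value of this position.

5

Build the Grundy sequence for stack A with g(k) = mex{g(k−s) : s ∈ {1, 4}, s ≤ k}:
k:     0  1  2  3  4  5
g(k):  0  1  0  1  2  0
So g(5) = 0.
Stack B is a plain Nim stack of size 6, so its Grundy value is 6.
Stack C is a plain Nim stack of size 3, so its Grundy value is 3.
The value of a disjunctive sum is the nim-sum of the parts.
Combined value = 0 ⊕ 6 ⊕ 3 = 5.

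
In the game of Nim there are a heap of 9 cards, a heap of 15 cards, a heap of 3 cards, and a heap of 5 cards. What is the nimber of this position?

Nim-sum: 9 XOR 15 XOR 3 XOR 5 = 0.

0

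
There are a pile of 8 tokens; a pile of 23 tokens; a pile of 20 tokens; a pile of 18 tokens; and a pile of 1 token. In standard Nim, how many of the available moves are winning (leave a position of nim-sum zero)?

3

Compute the nim-sum pairwise:
8 XOR 23 = 31
31 XOR 20 = 11
11 XOR 18 = 25
25 XOR 1 = 24
The overall nim-sum is X = 24. A pile of size p has a winning move iff p XOR X < p (reduce it to p XOR X).
  8: 8 XOR 24 = 16 ≥ 8 — no move.
  23: 23 XOR 24 = 15 < 23 — winning move (to 15).
  20: 20 XOR 24 = 12 < 20 — winning move (to 12).
  18: 18 XOR 24 = 10 < 18 — winning move (to 10).
  1: 1 XOR 24 = 25 ≥ 1 — no move.
That gives 3 winning moves.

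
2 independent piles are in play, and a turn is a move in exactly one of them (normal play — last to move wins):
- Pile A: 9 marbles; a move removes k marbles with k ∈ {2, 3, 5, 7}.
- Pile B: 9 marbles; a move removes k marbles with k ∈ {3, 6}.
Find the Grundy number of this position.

0

For pile A, compute g(0), g(1), … with moves {2, 3, 5, 7}:
k:     0  1  2  3  4  5  6  7  8  9
g(k):  0  0  1  1  2  2  3  3  4  0
So g(9) = 0.
Grundy values for pile B (subtraction set {3, 6}):
g(0) = mex{} = 0
g(1) = mex{} = 0
g(2) = mex{} = 0
g(3) = mex{0} = 1
g(4) = mex{0} = 1
g(5) = mex{0} = 1
g(6) = mex{0,1} = 2
g(7) = mex{0,1} = 2
g(8) = mex{0,1} = 2
g(9) = mex{1,2} = 0
So g(9) = 0.
The value of a disjunctive sum is the nim-sum of the parts.
Combined value = 0 ⊕ 0 = 0.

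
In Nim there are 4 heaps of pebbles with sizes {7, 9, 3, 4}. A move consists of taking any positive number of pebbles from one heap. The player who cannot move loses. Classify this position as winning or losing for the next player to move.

Winning position

Nim-sum: 7 ⊕ 9 ⊕ 3 ⊕ 4 = 9.
The nim-sum is 9 ≠ 0, so this is an N-position: the player to move can win.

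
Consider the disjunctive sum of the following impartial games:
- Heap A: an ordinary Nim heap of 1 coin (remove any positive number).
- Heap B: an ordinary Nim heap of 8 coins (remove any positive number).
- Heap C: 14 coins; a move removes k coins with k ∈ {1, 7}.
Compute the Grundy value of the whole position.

Heap A is a plain Nim heap of size 1, so its Grundy value is 1.
Heap B is a plain Nim heap of size 8, so its Grundy value is 8.
Build the Grundy sequence for heap C with g(k) = mex{g(k−s) : s ∈ {1, 7}, s ≤ k}:
k:     0  1  2  3  4  5  6  7  8  9 10 11 12 13 14
g(k):  0  1  0  1  0  1  0  1  0  1  0  1  0  1  0
So g(14) = 0.
The value of a disjunctive sum is the nim-sum of the parts.
Combined value = 1 ⊕ 8 ⊕ 0 = 9.

9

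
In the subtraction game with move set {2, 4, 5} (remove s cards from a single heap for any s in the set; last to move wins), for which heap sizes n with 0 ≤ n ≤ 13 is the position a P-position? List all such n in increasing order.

0, 1, 7, 8

Compute g(0), g(1), … for moves {2, 4, 5}:
g(0) = mex{} = 0
g(1) = mex{} = 0
g(2) = mex{0} = 1
g(3) = mex{0} = 1
g(4) = mex{0,1} = 2
g(5) = mex{0,1} = 2
g(6) = mex{0,1,2} = 3
g(7) = mex{1,2} = 0
g(8) = mex{1,2,3} = 0
g(9) = mex{0,2} = 1
g(10) = mex{0,2,3} = 1
g(11) = mex{0,1,3} = 2
g(12) = mex{0,1} = 2
g(13) = mex{0,1,2} = 3
The P-positions (g = 0) in 0..13 are 0, 1, 7, 8.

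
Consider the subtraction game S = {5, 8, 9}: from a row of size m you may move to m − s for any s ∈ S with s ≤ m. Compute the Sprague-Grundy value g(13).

2

Compute g(0), g(1), … for moves {5, 8, 9}:
k:     0  1  2  3  4  5  6  7  8  9 10 11 12 13
g(k):  0  0  0  0  0  1  1  1  1  1  2  2  2  2
So g(13) = 2.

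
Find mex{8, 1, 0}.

2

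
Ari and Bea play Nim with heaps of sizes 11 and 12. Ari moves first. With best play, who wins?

Nim-sum: 11 ^ 12 = 7.
The nim-sum is 7 ≠ 0, so this is an N-position: the player to move can win; Ari has a winning move.

Ari wins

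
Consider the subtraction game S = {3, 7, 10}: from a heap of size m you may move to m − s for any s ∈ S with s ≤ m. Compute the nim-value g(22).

Build the Grundy sequence with g(k) = mex{g(k−s) : s ∈ {3, 7, 10}, s ≤ k}:
k:     0  1  2  3  4  5  6  7  8  9 10 11 12 13 14 15 16 17 18 19 20 21 22
g(k):  0  0  0  1  1  1  0  2  2  1  3  3  2  2  0  0  3  1  1  0  0  2  1
So g(22) = 1.

1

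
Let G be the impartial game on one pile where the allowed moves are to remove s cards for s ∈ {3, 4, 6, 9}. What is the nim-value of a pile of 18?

2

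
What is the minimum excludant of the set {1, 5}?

0 is not in the set, so the mex is 0.

0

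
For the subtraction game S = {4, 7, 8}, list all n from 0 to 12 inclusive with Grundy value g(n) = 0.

0, 1, 2, 3, 12

Grundy values for subtraction set {4, 7, 8}:
g(0) = mex{} = 0
g(1) = mex{} = 0
g(2) = mex{} = 0
g(3) = mex{} = 0
g(4) = mex{0} = 1
g(5) = mex{0} = 1
g(6) = mex{0} = 1
g(7) = mex{0} = 1
g(8) = mex{0,1} = 2
g(9) = mex{0,1} = 2
g(10) = mex{0,1} = 2
g(11) = mex{0,1} = 2
g(12) = mex{1,2} = 0
The P-positions (g = 0) in 0..12 are 0, 1, 2, 3, 12.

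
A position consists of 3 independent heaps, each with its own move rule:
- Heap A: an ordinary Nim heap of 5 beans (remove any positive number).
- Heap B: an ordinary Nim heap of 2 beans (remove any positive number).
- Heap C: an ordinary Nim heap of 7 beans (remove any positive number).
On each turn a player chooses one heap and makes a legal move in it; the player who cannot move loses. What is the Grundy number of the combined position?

Heap A is a plain Nim heap of size 5, so its Grundy value is 5.
Heap B is a plain Nim heap of size 2, so its Grundy value is 2.
Heap C is a plain Nim heap of size 7, so its Grundy value is 7.
The value of a disjunctive sum is the nim-sum of the parts.
Combined value = 5 XOR 2 XOR 7 = 0.

0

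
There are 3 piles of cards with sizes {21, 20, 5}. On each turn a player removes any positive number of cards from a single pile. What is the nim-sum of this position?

Compute the nim-sum pairwise:
21 ⊕ 20 = 1
1 ⊕ 5 = 4

4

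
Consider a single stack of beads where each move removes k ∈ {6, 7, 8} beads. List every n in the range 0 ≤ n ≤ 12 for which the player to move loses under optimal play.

0, 1, 2, 3, 4, 5

Grundy values for subtraction set {6, 7, 8}:
k:     0  1  2  3  4  5  6  7  8  9 10 11 12
g(k):  0  0  0  0  0  0  1  1  1  1  1  1  2
The P-positions (g = 0) in 0..12 are 0, 1, 2, 3, 4, 5.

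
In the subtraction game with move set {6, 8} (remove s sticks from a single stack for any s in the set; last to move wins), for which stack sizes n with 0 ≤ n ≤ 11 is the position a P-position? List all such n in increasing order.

0, 1, 2, 3, 4, 5

Grundy values for subtraction set {6, 8}:
k:     0  1  2  3  4  5  6  7  8  9 10 11
g(k):  0  0  0  0  0  0  1  1  1  1  1  1
The P-positions (g = 0) in 0..11 are 0, 1, 2, 3, 4, 5.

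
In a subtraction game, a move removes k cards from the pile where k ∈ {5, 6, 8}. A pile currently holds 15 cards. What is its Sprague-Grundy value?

0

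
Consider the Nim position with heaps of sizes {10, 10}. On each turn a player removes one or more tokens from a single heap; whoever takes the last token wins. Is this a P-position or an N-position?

In binary:
  1010  (10)
  1010  (10)
  ----
  0000  (0)
The nim-sum is 0, so this is a P-position: the player to move is in a losing position under optimal play.

P-position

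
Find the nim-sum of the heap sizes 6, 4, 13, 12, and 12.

Write each in binary and XOR column by column:
  0110  (6)
  0100  (4)
  1101  (13)
  1100  (12)
  1100  (12)
  ----
  1111  (15)

15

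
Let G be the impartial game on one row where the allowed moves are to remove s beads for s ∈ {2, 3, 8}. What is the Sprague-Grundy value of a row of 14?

Compute g(0), g(1), … for moves {2, 3, 8}:
g(0) = mex{} = 0
g(1) = mex{} = 0
g(2) = mex{0} = 1
g(3) = mex{0} = 1
g(4) = mex{0,1} = 2
g(5) = mex{1} = 0
g(6) = mex{1,2} = 0
g(7) = mex{0,2} = 1
g(8) = mex{0} = 1
g(9) = mex{0,1} = 2
g(10) = mex{1} = 0
g(11) = mex{1,2} = 0
g(12) = mex{0,2} = 1
g(13) = mex{0} = 1
g(14) = mex{0,1} = 2
So g(14) = 2.

2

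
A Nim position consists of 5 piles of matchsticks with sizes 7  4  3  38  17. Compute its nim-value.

Write each in binary and XOR column by column:
  000111  (7)
  000100  (4)
  000011  (3)
  100110  (38)
  010001  (17)
  ------
  110111  (55)

55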